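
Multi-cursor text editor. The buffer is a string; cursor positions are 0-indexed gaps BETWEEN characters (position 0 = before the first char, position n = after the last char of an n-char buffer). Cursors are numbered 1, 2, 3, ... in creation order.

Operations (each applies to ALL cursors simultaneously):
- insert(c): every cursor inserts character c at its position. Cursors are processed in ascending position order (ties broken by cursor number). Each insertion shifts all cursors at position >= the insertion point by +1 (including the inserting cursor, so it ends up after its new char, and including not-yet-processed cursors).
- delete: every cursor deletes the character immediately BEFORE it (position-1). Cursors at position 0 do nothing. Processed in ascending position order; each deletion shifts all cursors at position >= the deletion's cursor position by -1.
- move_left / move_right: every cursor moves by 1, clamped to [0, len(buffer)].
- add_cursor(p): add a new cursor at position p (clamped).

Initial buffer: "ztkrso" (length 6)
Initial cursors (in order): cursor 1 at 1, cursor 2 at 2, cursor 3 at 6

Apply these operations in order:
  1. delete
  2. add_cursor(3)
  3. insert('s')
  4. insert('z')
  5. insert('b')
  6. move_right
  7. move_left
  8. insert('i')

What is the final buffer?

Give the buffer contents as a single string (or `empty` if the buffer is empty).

Answer: sszzbbiikrssszzbiib

Derivation:
After op 1 (delete): buffer="krs" (len 3), cursors c1@0 c2@0 c3@3, authorship ...
After op 2 (add_cursor(3)): buffer="krs" (len 3), cursors c1@0 c2@0 c3@3 c4@3, authorship ...
After op 3 (insert('s')): buffer="sskrsss" (len 7), cursors c1@2 c2@2 c3@7 c4@7, authorship 12...34
After op 4 (insert('z')): buffer="sszzkrssszz" (len 11), cursors c1@4 c2@4 c3@11 c4@11, authorship 1212...3434
After op 5 (insert('b')): buffer="sszzbbkrssszzbb" (len 15), cursors c1@6 c2@6 c3@15 c4@15, authorship 121212...343434
After op 6 (move_right): buffer="sszzbbkrssszzbb" (len 15), cursors c1@7 c2@7 c3@15 c4@15, authorship 121212...343434
After op 7 (move_left): buffer="sszzbbkrssszzbb" (len 15), cursors c1@6 c2@6 c3@14 c4@14, authorship 121212...343434
After op 8 (insert('i')): buffer="sszzbbiikrssszzbiib" (len 19), cursors c1@8 c2@8 c3@18 c4@18, authorship 12121212...34343344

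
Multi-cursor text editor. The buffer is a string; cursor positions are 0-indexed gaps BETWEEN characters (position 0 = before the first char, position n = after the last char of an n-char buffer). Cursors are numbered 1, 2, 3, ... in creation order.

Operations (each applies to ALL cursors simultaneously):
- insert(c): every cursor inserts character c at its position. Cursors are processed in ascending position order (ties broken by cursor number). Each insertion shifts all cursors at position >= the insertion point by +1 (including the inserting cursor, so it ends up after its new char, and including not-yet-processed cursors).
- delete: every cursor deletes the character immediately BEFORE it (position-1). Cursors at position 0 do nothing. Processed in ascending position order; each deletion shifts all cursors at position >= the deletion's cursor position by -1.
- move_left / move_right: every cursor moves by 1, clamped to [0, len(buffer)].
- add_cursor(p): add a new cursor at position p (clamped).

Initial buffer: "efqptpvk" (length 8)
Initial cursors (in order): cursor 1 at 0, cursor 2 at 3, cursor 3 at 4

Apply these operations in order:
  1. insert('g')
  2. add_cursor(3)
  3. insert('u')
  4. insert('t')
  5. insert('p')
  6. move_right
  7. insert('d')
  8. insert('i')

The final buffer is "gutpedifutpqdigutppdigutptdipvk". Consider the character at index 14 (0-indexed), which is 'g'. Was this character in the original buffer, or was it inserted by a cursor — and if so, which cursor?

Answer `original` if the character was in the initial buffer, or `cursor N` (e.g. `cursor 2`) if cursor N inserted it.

After op 1 (insert('g')): buffer="gefqgpgtpvk" (len 11), cursors c1@1 c2@5 c3@7, authorship 1...2.3....
After op 2 (add_cursor(3)): buffer="gefqgpgtpvk" (len 11), cursors c1@1 c4@3 c2@5 c3@7, authorship 1...2.3....
After op 3 (insert('u')): buffer="guefuqgupgutpvk" (len 15), cursors c1@2 c4@5 c2@8 c3@11, authorship 11..4.22.33....
After op 4 (insert('t')): buffer="gutefutqgutpguttpvk" (len 19), cursors c1@3 c4@7 c2@11 c3@15, authorship 111..44.222.333....
After op 5 (insert('p')): buffer="gutpefutpqgutppgutptpvk" (len 23), cursors c1@4 c4@9 c2@14 c3@19, authorship 1111..444.2222.3333....
After op 6 (move_right): buffer="gutpefutpqgutppgutptpvk" (len 23), cursors c1@5 c4@10 c2@15 c3@20, authorship 1111..444.2222.3333....
After op 7 (insert('d')): buffer="gutpedfutpqdgutppdgutptdpvk" (len 27), cursors c1@6 c4@12 c2@18 c3@24, authorship 1111.1.444.42222.23333.3...
After op 8 (insert('i')): buffer="gutpedifutpqdigutppdigutptdipvk" (len 31), cursors c1@7 c4@14 c2@21 c3@28, authorship 1111.11.444.442222.223333.33...
Authorship (.=original, N=cursor N): 1 1 1 1 . 1 1 . 4 4 4 . 4 4 2 2 2 2 . 2 2 3 3 3 3 . 3 3 . . .
Index 14: author = 2

Answer: cursor 2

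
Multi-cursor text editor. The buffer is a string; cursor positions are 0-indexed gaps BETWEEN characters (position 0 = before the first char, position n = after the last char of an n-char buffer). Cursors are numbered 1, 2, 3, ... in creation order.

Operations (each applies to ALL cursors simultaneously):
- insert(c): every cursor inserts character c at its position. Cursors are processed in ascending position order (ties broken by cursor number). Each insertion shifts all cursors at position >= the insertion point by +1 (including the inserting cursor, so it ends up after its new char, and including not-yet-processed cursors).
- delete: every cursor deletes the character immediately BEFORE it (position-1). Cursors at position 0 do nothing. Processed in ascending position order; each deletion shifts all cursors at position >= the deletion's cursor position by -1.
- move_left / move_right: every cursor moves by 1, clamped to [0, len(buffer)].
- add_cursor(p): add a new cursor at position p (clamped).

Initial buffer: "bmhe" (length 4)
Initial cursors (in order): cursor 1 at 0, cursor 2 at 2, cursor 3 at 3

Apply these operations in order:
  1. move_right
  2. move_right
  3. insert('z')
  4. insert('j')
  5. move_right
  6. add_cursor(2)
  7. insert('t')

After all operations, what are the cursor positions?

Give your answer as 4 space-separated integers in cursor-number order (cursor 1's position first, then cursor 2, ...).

After op 1 (move_right): buffer="bmhe" (len 4), cursors c1@1 c2@3 c3@4, authorship ....
After op 2 (move_right): buffer="bmhe" (len 4), cursors c1@2 c2@4 c3@4, authorship ....
After op 3 (insert('z')): buffer="bmzhezz" (len 7), cursors c1@3 c2@7 c3@7, authorship ..1..23
After op 4 (insert('j')): buffer="bmzjhezzjj" (len 10), cursors c1@4 c2@10 c3@10, authorship ..11..2323
After op 5 (move_right): buffer="bmzjhezzjj" (len 10), cursors c1@5 c2@10 c3@10, authorship ..11..2323
After op 6 (add_cursor(2)): buffer="bmzjhezzjj" (len 10), cursors c4@2 c1@5 c2@10 c3@10, authorship ..11..2323
After op 7 (insert('t')): buffer="bmtzjhtezzjjtt" (len 14), cursors c4@3 c1@7 c2@14 c3@14, authorship ..411.1.232323

Answer: 7 14 14 3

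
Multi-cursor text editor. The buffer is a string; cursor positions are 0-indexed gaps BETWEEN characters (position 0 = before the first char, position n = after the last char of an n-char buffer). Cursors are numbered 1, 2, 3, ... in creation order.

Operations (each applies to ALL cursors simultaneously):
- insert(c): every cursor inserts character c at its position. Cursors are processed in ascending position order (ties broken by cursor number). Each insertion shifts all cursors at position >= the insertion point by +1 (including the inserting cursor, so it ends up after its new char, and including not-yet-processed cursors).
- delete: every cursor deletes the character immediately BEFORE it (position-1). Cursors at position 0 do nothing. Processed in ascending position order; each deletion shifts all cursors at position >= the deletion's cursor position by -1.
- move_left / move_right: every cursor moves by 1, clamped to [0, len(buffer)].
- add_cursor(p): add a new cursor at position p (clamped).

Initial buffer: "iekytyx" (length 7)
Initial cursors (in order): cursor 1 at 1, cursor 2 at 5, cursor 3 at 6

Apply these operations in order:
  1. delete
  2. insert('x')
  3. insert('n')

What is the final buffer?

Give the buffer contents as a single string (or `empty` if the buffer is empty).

Answer: xnekyxxnnx

Derivation:
After op 1 (delete): buffer="ekyx" (len 4), cursors c1@0 c2@3 c3@3, authorship ....
After op 2 (insert('x')): buffer="xekyxxx" (len 7), cursors c1@1 c2@6 c3@6, authorship 1...23.
After op 3 (insert('n')): buffer="xnekyxxnnx" (len 10), cursors c1@2 c2@9 c3@9, authorship 11...2323.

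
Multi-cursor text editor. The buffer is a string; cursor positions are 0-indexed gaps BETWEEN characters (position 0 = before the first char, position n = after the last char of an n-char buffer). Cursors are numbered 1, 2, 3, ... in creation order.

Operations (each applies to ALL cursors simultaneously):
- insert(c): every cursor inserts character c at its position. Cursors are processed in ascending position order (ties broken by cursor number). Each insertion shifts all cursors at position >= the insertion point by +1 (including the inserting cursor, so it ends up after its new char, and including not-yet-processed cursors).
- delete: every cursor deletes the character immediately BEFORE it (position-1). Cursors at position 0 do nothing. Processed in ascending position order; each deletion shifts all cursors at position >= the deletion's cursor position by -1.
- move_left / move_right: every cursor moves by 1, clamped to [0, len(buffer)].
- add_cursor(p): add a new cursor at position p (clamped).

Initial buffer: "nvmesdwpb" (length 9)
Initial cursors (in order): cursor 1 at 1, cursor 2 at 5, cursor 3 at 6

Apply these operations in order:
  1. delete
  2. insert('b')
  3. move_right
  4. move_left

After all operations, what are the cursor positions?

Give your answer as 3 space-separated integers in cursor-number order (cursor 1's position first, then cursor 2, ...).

After op 1 (delete): buffer="vmewpb" (len 6), cursors c1@0 c2@3 c3@3, authorship ......
After op 2 (insert('b')): buffer="bvmebbwpb" (len 9), cursors c1@1 c2@6 c3@6, authorship 1...23...
After op 3 (move_right): buffer="bvmebbwpb" (len 9), cursors c1@2 c2@7 c3@7, authorship 1...23...
After op 4 (move_left): buffer="bvmebbwpb" (len 9), cursors c1@1 c2@6 c3@6, authorship 1...23...

Answer: 1 6 6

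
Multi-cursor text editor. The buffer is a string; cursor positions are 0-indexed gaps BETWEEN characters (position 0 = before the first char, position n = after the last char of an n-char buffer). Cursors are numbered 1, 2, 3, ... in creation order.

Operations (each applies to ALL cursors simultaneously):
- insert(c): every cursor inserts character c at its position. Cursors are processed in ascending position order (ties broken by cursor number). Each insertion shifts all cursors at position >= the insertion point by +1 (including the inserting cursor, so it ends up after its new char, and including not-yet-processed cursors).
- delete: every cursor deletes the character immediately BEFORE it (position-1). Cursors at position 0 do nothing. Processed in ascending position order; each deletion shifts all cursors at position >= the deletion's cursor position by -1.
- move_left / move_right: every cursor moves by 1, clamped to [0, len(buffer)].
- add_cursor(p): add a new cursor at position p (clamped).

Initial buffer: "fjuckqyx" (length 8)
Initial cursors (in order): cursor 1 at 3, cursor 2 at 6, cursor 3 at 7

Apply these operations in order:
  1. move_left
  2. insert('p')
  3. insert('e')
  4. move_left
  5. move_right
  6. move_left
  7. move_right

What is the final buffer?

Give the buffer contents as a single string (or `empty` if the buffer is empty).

After op 1 (move_left): buffer="fjuckqyx" (len 8), cursors c1@2 c2@5 c3@6, authorship ........
After op 2 (insert('p')): buffer="fjpuckpqpyx" (len 11), cursors c1@3 c2@7 c3@9, authorship ..1...2.3..
After op 3 (insert('e')): buffer="fjpeuckpeqpeyx" (len 14), cursors c1@4 c2@9 c3@12, authorship ..11...22.33..
After op 4 (move_left): buffer="fjpeuckpeqpeyx" (len 14), cursors c1@3 c2@8 c3@11, authorship ..11...22.33..
After op 5 (move_right): buffer="fjpeuckpeqpeyx" (len 14), cursors c1@4 c2@9 c3@12, authorship ..11...22.33..
After op 6 (move_left): buffer="fjpeuckpeqpeyx" (len 14), cursors c1@3 c2@8 c3@11, authorship ..11...22.33..
After op 7 (move_right): buffer="fjpeuckpeqpeyx" (len 14), cursors c1@4 c2@9 c3@12, authorship ..11...22.33..

Answer: fjpeuckpeqpeyx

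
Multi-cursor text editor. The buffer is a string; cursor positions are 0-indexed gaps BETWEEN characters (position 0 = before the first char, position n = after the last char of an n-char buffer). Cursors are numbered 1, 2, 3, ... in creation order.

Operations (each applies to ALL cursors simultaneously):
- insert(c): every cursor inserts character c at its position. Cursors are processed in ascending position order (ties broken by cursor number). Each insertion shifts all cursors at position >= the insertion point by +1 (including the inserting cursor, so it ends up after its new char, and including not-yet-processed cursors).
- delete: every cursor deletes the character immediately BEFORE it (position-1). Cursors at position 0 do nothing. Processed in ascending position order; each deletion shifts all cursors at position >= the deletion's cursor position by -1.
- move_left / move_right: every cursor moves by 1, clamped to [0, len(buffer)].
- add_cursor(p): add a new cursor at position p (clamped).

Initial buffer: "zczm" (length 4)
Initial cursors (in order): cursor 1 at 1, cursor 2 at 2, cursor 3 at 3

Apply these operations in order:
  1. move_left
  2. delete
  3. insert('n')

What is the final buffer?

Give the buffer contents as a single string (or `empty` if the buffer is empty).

Answer: nnnzm

Derivation:
After op 1 (move_left): buffer="zczm" (len 4), cursors c1@0 c2@1 c3@2, authorship ....
After op 2 (delete): buffer="zm" (len 2), cursors c1@0 c2@0 c3@0, authorship ..
After op 3 (insert('n')): buffer="nnnzm" (len 5), cursors c1@3 c2@3 c3@3, authorship 123..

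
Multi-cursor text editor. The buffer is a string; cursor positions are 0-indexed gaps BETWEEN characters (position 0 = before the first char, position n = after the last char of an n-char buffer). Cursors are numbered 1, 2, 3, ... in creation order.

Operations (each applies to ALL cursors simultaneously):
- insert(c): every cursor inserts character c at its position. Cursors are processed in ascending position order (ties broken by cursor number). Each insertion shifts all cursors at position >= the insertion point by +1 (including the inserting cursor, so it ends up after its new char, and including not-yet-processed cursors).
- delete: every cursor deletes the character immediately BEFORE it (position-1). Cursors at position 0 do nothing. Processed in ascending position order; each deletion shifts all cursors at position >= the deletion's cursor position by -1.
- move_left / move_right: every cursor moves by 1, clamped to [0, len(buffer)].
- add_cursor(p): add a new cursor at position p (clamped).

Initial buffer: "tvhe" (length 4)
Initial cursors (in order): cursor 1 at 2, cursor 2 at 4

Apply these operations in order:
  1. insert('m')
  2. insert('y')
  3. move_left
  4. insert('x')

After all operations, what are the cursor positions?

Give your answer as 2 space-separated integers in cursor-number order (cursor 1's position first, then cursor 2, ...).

After op 1 (insert('m')): buffer="tvmhem" (len 6), cursors c1@3 c2@6, authorship ..1..2
After op 2 (insert('y')): buffer="tvmyhemy" (len 8), cursors c1@4 c2@8, authorship ..11..22
After op 3 (move_left): buffer="tvmyhemy" (len 8), cursors c1@3 c2@7, authorship ..11..22
After op 4 (insert('x')): buffer="tvmxyhemxy" (len 10), cursors c1@4 c2@9, authorship ..111..222

Answer: 4 9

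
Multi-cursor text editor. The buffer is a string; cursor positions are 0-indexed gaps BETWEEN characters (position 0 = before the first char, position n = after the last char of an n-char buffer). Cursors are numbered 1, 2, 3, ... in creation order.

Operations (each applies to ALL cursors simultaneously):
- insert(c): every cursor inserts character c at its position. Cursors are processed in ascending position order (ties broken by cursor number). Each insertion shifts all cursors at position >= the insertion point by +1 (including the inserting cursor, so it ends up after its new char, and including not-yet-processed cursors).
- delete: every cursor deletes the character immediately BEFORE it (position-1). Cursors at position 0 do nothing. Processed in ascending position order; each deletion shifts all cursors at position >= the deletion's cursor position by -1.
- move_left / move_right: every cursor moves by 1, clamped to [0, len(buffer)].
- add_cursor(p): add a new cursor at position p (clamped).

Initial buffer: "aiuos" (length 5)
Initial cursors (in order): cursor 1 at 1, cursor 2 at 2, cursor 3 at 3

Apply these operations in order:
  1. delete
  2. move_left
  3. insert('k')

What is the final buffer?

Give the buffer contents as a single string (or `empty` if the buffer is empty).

Answer: kkkos

Derivation:
After op 1 (delete): buffer="os" (len 2), cursors c1@0 c2@0 c3@0, authorship ..
After op 2 (move_left): buffer="os" (len 2), cursors c1@0 c2@0 c3@0, authorship ..
After op 3 (insert('k')): buffer="kkkos" (len 5), cursors c1@3 c2@3 c3@3, authorship 123..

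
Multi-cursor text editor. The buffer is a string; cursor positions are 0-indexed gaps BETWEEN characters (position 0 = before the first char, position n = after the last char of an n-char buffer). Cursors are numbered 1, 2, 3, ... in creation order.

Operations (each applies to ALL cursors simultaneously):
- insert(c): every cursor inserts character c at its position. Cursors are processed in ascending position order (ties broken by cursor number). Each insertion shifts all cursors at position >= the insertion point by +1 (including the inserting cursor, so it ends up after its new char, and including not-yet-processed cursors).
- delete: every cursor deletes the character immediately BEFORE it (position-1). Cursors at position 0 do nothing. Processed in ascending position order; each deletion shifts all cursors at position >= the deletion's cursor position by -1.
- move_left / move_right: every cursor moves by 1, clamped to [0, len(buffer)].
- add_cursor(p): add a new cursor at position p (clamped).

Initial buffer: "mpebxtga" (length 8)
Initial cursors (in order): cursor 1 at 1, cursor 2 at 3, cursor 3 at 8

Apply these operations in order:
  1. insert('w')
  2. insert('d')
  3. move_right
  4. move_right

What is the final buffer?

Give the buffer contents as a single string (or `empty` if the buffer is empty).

After op 1 (insert('w')): buffer="mwpewbxtgaw" (len 11), cursors c1@2 c2@5 c3@11, authorship .1..2.....3
After op 2 (insert('d')): buffer="mwdpewdbxtgawd" (len 14), cursors c1@3 c2@7 c3@14, authorship .11..22.....33
After op 3 (move_right): buffer="mwdpewdbxtgawd" (len 14), cursors c1@4 c2@8 c3@14, authorship .11..22.....33
After op 4 (move_right): buffer="mwdpewdbxtgawd" (len 14), cursors c1@5 c2@9 c3@14, authorship .11..22.....33

Answer: mwdpewdbxtgawd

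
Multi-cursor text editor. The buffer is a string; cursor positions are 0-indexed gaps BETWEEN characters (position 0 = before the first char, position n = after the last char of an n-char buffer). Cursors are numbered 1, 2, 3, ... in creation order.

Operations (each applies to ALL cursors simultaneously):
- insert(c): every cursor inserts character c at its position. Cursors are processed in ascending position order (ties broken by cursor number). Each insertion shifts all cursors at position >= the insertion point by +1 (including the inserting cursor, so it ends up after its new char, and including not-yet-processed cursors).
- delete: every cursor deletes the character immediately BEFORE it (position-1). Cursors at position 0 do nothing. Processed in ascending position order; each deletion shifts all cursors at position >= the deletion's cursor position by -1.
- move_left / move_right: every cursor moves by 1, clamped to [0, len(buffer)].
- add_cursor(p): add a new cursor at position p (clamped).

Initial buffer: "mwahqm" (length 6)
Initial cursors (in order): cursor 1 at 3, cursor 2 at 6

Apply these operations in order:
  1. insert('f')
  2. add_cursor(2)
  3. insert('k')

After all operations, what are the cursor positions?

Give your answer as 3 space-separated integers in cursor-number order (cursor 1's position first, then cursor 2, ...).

Answer: 6 11 3

Derivation:
After op 1 (insert('f')): buffer="mwafhqmf" (len 8), cursors c1@4 c2@8, authorship ...1...2
After op 2 (add_cursor(2)): buffer="mwafhqmf" (len 8), cursors c3@2 c1@4 c2@8, authorship ...1...2
After op 3 (insert('k')): buffer="mwkafkhqmfk" (len 11), cursors c3@3 c1@6 c2@11, authorship ..3.11...22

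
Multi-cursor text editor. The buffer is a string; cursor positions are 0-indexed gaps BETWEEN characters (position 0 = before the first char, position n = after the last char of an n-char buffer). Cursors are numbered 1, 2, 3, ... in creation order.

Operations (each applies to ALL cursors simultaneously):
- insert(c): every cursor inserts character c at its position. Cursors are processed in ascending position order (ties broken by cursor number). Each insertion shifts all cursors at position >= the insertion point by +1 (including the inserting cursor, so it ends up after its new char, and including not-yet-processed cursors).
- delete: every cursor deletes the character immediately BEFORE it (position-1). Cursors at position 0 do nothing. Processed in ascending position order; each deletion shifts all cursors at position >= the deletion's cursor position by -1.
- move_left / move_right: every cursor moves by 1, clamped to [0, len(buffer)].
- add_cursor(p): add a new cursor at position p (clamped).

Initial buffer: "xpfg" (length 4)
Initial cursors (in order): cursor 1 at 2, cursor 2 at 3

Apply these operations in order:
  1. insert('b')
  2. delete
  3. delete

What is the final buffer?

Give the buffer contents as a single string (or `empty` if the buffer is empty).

Answer: xg

Derivation:
After op 1 (insert('b')): buffer="xpbfbg" (len 6), cursors c1@3 c2@5, authorship ..1.2.
After op 2 (delete): buffer="xpfg" (len 4), cursors c1@2 c2@3, authorship ....
After op 3 (delete): buffer="xg" (len 2), cursors c1@1 c2@1, authorship ..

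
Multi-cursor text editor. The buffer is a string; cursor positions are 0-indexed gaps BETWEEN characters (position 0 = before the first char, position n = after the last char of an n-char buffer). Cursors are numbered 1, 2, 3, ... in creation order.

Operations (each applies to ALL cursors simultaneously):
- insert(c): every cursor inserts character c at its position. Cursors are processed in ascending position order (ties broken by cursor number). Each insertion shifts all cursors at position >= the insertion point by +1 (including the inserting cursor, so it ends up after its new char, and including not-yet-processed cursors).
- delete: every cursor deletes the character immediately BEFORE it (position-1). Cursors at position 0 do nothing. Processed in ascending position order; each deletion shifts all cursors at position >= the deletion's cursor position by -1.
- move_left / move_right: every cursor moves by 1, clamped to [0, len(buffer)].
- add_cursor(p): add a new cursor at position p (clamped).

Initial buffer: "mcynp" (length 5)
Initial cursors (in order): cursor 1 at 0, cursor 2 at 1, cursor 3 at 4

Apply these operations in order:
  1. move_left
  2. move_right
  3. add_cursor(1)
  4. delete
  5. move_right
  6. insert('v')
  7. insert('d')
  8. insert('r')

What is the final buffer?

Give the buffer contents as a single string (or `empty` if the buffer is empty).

Answer: cvvvdddrrrypvdr

Derivation:
After op 1 (move_left): buffer="mcynp" (len 5), cursors c1@0 c2@0 c3@3, authorship .....
After op 2 (move_right): buffer="mcynp" (len 5), cursors c1@1 c2@1 c3@4, authorship .....
After op 3 (add_cursor(1)): buffer="mcynp" (len 5), cursors c1@1 c2@1 c4@1 c3@4, authorship .....
After op 4 (delete): buffer="cyp" (len 3), cursors c1@0 c2@0 c4@0 c3@2, authorship ...
After op 5 (move_right): buffer="cyp" (len 3), cursors c1@1 c2@1 c4@1 c3@3, authorship ...
After op 6 (insert('v')): buffer="cvvvypv" (len 7), cursors c1@4 c2@4 c4@4 c3@7, authorship .124..3
After op 7 (insert('d')): buffer="cvvvdddypvd" (len 11), cursors c1@7 c2@7 c4@7 c3@11, authorship .124124..33
After op 8 (insert('r')): buffer="cvvvdddrrrypvdr" (len 15), cursors c1@10 c2@10 c4@10 c3@15, authorship .124124124..333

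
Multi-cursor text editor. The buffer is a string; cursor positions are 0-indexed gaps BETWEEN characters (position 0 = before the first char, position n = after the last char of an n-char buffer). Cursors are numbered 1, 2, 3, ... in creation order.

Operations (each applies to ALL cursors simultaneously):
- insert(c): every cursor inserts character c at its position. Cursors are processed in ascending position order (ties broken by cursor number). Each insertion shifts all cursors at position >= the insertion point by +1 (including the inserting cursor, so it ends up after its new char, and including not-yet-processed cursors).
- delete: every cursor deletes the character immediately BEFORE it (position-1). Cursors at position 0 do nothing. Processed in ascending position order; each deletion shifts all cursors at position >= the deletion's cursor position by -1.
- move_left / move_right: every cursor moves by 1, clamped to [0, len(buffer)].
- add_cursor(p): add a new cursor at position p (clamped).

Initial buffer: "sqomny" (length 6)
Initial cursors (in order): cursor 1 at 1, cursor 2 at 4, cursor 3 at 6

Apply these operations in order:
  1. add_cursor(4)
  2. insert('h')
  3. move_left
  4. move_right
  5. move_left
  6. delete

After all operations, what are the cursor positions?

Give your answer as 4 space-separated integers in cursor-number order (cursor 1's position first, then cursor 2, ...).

Answer: 0 3 5 3

Derivation:
After op 1 (add_cursor(4)): buffer="sqomny" (len 6), cursors c1@1 c2@4 c4@4 c3@6, authorship ......
After op 2 (insert('h')): buffer="shqomhhnyh" (len 10), cursors c1@2 c2@7 c4@7 c3@10, authorship .1...24..3
After op 3 (move_left): buffer="shqomhhnyh" (len 10), cursors c1@1 c2@6 c4@6 c3@9, authorship .1...24..3
After op 4 (move_right): buffer="shqomhhnyh" (len 10), cursors c1@2 c2@7 c4@7 c3@10, authorship .1...24..3
After op 5 (move_left): buffer="shqomhhnyh" (len 10), cursors c1@1 c2@6 c4@6 c3@9, authorship .1...24..3
After op 6 (delete): buffer="hqohnh" (len 6), cursors c1@0 c2@3 c4@3 c3@5, authorship 1..4.3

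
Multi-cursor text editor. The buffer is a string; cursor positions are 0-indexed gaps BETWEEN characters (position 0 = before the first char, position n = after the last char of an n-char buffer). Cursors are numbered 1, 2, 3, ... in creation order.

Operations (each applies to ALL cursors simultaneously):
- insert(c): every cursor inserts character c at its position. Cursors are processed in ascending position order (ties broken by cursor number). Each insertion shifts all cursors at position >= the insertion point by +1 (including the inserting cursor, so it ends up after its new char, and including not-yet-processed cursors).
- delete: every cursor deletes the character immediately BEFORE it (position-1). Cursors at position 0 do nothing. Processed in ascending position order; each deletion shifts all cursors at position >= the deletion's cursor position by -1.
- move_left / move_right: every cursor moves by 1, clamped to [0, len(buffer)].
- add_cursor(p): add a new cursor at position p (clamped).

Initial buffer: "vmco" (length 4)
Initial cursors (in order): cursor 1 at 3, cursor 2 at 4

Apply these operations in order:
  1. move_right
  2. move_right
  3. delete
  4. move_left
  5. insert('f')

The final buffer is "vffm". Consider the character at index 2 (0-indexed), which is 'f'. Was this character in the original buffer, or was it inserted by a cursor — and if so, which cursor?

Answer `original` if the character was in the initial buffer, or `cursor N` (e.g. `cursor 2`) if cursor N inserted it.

Answer: cursor 2

Derivation:
After op 1 (move_right): buffer="vmco" (len 4), cursors c1@4 c2@4, authorship ....
After op 2 (move_right): buffer="vmco" (len 4), cursors c1@4 c2@4, authorship ....
After op 3 (delete): buffer="vm" (len 2), cursors c1@2 c2@2, authorship ..
After op 4 (move_left): buffer="vm" (len 2), cursors c1@1 c2@1, authorship ..
After op 5 (insert('f')): buffer="vffm" (len 4), cursors c1@3 c2@3, authorship .12.
Authorship (.=original, N=cursor N): . 1 2 .
Index 2: author = 2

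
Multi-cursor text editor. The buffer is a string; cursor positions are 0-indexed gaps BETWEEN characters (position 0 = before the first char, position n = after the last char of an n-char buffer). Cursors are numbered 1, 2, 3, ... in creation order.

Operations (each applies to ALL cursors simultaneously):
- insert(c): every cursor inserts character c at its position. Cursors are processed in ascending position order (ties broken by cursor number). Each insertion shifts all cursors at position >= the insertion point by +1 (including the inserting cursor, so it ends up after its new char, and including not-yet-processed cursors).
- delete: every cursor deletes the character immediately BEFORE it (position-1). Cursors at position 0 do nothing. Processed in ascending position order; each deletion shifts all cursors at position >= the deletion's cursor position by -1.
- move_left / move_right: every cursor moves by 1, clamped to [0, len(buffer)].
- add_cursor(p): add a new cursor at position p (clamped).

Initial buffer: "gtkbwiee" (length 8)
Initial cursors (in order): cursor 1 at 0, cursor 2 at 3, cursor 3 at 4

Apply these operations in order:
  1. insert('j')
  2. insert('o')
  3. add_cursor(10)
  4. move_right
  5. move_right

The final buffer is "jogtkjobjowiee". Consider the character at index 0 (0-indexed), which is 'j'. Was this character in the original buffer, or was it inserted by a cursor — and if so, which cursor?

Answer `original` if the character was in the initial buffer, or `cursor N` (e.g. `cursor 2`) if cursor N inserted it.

Answer: cursor 1

Derivation:
After op 1 (insert('j')): buffer="jgtkjbjwiee" (len 11), cursors c1@1 c2@5 c3@7, authorship 1...2.3....
After op 2 (insert('o')): buffer="jogtkjobjowiee" (len 14), cursors c1@2 c2@7 c3@10, authorship 11...22.33....
After op 3 (add_cursor(10)): buffer="jogtkjobjowiee" (len 14), cursors c1@2 c2@7 c3@10 c4@10, authorship 11...22.33....
After op 4 (move_right): buffer="jogtkjobjowiee" (len 14), cursors c1@3 c2@8 c3@11 c4@11, authorship 11...22.33....
After op 5 (move_right): buffer="jogtkjobjowiee" (len 14), cursors c1@4 c2@9 c3@12 c4@12, authorship 11...22.33....
Authorship (.=original, N=cursor N): 1 1 . . . 2 2 . 3 3 . . . .
Index 0: author = 1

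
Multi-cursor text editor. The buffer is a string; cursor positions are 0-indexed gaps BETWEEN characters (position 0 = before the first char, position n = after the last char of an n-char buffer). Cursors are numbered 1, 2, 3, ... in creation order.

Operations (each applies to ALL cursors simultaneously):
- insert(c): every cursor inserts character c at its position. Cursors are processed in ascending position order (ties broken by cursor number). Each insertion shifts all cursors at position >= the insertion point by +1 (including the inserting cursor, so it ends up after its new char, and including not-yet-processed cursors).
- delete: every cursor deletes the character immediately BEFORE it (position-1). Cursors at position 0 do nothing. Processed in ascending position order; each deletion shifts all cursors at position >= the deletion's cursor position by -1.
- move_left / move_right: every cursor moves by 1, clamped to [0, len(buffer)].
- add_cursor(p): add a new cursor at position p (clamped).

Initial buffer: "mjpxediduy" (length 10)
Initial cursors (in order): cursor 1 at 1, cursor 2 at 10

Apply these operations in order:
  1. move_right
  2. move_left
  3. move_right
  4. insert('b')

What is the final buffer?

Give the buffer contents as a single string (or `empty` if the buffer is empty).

Answer: mjbpxediduyb

Derivation:
After op 1 (move_right): buffer="mjpxediduy" (len 10), cursors c1@2 c2@10, authorship ..........
After op 2 (move_left): buffer="mjpxediduy" (len 10), cursors c1@1 c2@9, authorship ..........
After op 3 (move_right): buffer="mjpxediduy" (len 10), cursors c1@2 c2@10, authorship ..........
After op 4 (insert('b')): buffer="mjbpxediduyb" (len 12), cursors c1@3 c2@12, authorship ..1........2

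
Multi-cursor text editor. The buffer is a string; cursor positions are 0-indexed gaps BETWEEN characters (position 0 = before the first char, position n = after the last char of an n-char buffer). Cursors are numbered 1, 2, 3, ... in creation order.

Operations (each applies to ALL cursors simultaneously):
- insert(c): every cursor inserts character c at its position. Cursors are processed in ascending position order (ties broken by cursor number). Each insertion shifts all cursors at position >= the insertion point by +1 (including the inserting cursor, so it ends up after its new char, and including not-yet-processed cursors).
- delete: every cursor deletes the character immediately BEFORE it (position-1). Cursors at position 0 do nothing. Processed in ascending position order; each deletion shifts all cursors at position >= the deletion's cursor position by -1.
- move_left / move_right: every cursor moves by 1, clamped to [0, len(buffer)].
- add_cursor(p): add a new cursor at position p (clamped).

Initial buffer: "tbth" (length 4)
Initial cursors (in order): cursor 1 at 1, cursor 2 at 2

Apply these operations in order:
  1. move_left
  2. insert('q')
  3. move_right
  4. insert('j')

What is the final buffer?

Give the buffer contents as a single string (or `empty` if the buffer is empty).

After op 1 (move_left): buffer="tbth" (len 4), cursors c1@0 c2@1, authorship ....
After op 2 (insert('q')): buffer="qtqbth" (len 6), cursors c1@1 c2@3, authorship 1.2...
After op 3 (move_right): buffer="qtqbth" (len 6), cursors c1@2 c2@4, authorship 1.2...
After op 4 (insert('j')): buffer="qtjqbjth" (len 8), cursors c1@3 c2@6, authorship 1.12.2..

Answer: qtjqbjth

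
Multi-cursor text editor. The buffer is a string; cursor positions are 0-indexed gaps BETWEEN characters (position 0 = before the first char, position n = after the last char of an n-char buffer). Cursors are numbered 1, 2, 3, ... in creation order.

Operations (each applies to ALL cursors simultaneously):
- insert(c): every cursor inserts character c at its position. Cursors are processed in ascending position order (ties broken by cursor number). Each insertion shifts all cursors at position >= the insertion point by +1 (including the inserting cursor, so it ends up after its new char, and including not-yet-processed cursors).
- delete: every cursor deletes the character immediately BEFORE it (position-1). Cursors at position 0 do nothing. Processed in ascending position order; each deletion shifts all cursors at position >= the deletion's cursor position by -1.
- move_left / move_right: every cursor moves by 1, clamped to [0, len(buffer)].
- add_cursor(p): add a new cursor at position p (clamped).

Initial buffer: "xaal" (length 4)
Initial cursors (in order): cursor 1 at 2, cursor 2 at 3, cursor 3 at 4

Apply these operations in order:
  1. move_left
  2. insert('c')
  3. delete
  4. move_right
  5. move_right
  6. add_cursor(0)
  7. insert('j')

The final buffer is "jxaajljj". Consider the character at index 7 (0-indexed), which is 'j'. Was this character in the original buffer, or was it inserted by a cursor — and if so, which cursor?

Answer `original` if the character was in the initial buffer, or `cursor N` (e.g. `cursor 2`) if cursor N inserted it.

After op 1 (move_left): buffer="xaal" (len 4), cursors c1@1 c2@2 c3@3, authorship ....
After op 2 (insert('c')): buffer="xcacacl" (len 7), cursors c1@2 c2@4 c3@6, authorship .1.2.3.
After op 3 (delete): buffer="xaal" (len 4), cursors c1@1 c2@2 c3@3, authorship ....
After op 4 (move_right): buffer="xaal" (len 4), cursors c1@2 c2@3 c3@4, authorship ....
After op 5 (move_right): buffer="xaal" (len 4), cursors c1@3 c2@4 c3@4, authorship ....
After op 6 (add_cursor(0)): buffer="xaal" (len 4), cursors c4@0 c1@3 c2@4 c3@4, authorship ....
After op 7 (insert('j')): buffer="jxaajljj" (len 8), cursors c4@1 c1@5 c2@8 c3@8, authorship 4...1.23
Authorship (.=original, N=cursor N): 4 . . . 1 . 2 3
Index 7: author = 3

Answer: cursor 3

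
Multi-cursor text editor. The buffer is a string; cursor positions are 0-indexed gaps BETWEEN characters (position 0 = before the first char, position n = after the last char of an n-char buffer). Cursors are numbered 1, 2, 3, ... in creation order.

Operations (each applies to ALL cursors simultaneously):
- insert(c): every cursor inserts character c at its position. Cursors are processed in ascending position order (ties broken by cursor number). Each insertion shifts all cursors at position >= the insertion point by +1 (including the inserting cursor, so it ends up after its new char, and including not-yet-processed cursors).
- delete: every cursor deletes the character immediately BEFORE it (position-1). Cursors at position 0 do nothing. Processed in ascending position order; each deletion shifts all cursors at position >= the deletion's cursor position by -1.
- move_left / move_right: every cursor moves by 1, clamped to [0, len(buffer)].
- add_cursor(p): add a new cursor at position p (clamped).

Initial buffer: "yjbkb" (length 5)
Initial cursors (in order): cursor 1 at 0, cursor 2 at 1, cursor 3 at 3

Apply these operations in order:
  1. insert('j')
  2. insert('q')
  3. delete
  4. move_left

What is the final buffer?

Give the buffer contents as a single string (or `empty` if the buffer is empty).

Answer: jyjjbjkb

Derivation:
After op 1 (insert('j')): buffer="jyjjbjkb" (len 8), cursors c1@1 c2@3 c3@6, authorship 1.2..3..
After op 2 (insert('q')): buffer="jqyjqjbjqkb" (len 11), cursors c1@2 c2@5 c3@9, authorship 11.22..33..
After op 3 (delete): buffer="jyjjbjkb" (len 8), cursors c1@1 c2@3 c3@6, authorship 1.2..3..
After op 4 (move_left): buffer="jyjjbjkb" (len 8), cursors c1@0 c2@2 c3@5, authorship 1.2..3..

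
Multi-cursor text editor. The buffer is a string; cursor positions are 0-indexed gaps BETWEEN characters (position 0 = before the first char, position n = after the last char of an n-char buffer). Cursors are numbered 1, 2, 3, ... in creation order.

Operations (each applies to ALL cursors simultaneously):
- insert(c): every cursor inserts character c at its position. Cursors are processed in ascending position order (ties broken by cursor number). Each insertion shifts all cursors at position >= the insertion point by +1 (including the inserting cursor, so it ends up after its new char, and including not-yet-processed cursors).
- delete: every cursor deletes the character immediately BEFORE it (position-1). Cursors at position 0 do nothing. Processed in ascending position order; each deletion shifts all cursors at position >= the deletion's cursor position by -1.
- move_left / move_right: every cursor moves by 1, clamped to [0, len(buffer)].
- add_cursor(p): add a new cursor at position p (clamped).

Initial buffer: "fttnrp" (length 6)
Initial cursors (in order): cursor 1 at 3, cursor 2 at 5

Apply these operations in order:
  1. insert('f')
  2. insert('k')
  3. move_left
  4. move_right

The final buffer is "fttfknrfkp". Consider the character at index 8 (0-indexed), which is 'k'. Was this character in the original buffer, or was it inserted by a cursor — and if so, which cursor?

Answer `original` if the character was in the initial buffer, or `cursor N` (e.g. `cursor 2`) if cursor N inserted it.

Answer: cursor 2

Derivation:
After op 1 (insert('f')): buffer="fttfnrfp" (len 8), cursors c1@4 c2@7, authorship ...1..2.
After op 2 (insert('k')): buffer="fttfknrfkp" (len 10), cursors c1@5 c2@9, authorship ...11..22.
After op 3 (move_left): buffer="fttfknrfkp" (len 10), cursors c1@4 c2@8, authorship ...11..22.
After op 4 (move_right): buffer="fttfknrfkp" (len 10), cursors c1@5 c2@9, authorship ...11..22.
Authorship (.=original, N=cursor N): . . . 1 1 . . 2 2 .
Index 8: author = 2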